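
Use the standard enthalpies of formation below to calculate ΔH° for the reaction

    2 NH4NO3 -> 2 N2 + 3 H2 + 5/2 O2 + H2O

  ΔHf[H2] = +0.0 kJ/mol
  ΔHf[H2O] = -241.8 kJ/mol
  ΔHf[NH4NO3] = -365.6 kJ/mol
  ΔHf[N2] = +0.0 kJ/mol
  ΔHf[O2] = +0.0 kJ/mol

Products: 2·(+0.0) + 3·(+0.0) + 5/2·(+0.0) + 1·(-241.8) = -241.8
Reactants: 2·(-365.6) = -731.2
ΔH° = (-241.8) − (-731.2) = 489.4 kJ/mol

ΔH° = 489.4 kJ/mol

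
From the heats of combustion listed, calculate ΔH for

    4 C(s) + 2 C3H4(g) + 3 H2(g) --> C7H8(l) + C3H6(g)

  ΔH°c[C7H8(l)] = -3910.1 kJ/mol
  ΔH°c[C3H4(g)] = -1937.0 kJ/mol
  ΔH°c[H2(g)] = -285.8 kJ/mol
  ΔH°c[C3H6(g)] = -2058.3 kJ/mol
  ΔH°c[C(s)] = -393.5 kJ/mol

Using ΔH = Σ nΔHc°(reactants) − Σ nΔHc°(products):
= [4·(-393.5) + 2·(-1937.0) + 3·(-285.8)] − [1·(-3910.1) + 1·(-2058.3)]
= -337.0 kJ/mol

ΔH = -337.0 kJ/mol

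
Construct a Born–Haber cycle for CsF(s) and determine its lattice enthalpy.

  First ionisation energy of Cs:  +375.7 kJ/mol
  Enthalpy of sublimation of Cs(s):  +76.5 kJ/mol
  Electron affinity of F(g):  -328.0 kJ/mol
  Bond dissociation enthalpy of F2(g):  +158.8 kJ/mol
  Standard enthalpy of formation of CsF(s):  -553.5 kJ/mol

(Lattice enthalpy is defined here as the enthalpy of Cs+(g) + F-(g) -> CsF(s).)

ΔHf° = 1·ΔHsub + 1·(ΣIE) + 1/2·D(F2) + 1·EA + U
-553.5 = 1·(+76.5) + 1·(+375.7) + 1/2·(+158.8) + 1·(-328.0) + U
U = -553.5 − (+203.6) = -757.1 kJ/mol

U = -757.1 kJ/mol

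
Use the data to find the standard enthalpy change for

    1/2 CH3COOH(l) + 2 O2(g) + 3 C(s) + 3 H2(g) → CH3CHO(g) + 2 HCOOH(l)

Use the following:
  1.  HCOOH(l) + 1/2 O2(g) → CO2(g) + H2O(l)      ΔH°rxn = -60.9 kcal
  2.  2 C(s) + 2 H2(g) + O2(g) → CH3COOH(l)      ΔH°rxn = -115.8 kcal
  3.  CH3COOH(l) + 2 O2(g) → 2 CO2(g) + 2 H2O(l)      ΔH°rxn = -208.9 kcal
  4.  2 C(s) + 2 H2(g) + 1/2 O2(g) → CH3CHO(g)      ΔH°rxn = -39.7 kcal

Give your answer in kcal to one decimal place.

eq. 1 reversed and × 2: (-2)·(-60.9) = +121.8 kcal
eq. 2 × 1/2: (1/2)·(-115.8) = -57.9 kcal
eq. 3 as written: -208.9 kcal
eq. 4 as written: -39.7 kcal
ΔH°rxn = (-2)·(-60.9) + (1/2)·(-115.8) + (1)·(-208.9) + (1)·(-39.7) = -184.7 kcal

ΔH°rxn = -184.7 kcal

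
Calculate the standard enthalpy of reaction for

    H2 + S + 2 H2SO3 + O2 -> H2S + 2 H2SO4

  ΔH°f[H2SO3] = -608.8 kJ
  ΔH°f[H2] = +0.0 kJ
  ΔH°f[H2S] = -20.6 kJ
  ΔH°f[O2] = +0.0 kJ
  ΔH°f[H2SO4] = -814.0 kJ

Products: 1·(-20.6) + 2·(-814.0) = -1648.6
Reactants: 1·(+0.0) + 1·(+0.0) + 2·(-608.8) + 1·(+0.0) = -1217.6
ΔHrxn = (-1648.6) − (-1217.6) = -431.0 kJ

ΔHrxn = -431.0 kJ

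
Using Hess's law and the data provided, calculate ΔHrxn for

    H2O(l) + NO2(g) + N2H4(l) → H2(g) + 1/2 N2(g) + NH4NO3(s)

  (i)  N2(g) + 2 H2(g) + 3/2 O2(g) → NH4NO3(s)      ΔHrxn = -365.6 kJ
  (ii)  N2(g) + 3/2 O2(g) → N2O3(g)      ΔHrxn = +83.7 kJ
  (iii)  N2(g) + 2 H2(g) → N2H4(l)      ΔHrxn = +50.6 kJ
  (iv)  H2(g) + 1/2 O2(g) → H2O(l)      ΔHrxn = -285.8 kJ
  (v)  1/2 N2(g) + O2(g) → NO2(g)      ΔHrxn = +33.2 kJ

(i) as written (NH4NO3(s) already on the product side): -365.6 kJ
(ii): not needed (N2O3(g) appears nowhere else).
(iii) reversed (reverse to put N2H4(l) on the reactant side): -50.6 kJ
(iv) reversed (H2O(l) must end up as a reactant): +285.8 kJ
(v) reversed (NO2(g) must end up as a reactant): -33.2 kJ
By Hess's law, ΔHrxn = (1)·(-365.6) + (-1)·(+50.6) + (-1)·(-285.8) + (-1)·(+33.2) = -163.6 kJ

ΔHrxn = -163.6 kJ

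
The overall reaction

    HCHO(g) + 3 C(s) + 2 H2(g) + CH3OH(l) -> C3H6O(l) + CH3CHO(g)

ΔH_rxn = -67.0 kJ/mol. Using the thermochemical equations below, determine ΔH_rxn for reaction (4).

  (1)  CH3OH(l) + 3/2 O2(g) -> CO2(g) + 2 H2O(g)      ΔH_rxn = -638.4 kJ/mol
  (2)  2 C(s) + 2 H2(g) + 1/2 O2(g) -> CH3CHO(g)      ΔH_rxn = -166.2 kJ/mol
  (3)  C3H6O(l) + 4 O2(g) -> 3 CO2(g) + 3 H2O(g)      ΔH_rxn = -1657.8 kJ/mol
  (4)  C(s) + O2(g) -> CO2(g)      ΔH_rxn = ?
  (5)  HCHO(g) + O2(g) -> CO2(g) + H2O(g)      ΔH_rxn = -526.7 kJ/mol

(1) as written (CH3OH(l) already on the reactant side): -638.4 kJ/mol
(2) as written (CH3CHO(g) already on the product side): -166.2 kJ/mol
(3) reversed (reverse to put C3H6O(l) on the product side): +1657.8 kJ/mol
(4) as written: contributes x
(5) as written (HCHO(g) already on the reactant side): -526.7 kJ/mol
-67.0 = (-638.4) + (-166.2) + (+1657.8) + (-526.7) + x
x = (-67.0 − (+326.5)) / (1) = -393.5 kJ/mol

ΔH_rxn = -393.5 kJ/mol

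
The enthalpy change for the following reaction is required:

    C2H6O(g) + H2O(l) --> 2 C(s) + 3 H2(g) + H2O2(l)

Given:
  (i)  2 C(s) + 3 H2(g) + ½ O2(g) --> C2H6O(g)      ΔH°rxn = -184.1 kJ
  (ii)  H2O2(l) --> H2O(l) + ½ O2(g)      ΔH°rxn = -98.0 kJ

ΔH°rxn = 282.1 kJ

(i) reversed: +184.1 kJ
(ii) reversed: +98.0 kJ
ΔH°rxn = (-1)·(-184.1) + (-1)·(-98.0) = 282.1 kJ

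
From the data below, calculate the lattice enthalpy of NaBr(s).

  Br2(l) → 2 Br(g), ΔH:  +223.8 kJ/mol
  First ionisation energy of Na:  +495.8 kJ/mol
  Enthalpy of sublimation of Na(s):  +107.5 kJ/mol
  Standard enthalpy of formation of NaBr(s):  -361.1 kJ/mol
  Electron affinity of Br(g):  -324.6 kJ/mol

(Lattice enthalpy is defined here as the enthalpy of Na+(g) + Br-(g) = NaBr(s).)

ΔHf° = 1·ΔHsub + 1·(ΣIE) + 1/2·D(Br2) + 1·EA + U
-361.1 = 1·(+107.5) + 1·(+495.8) + 1/2·(+223.8) + 1·(-324.6) + U
U = -361.1 − (+390.6) = -751.7 kJ/mol

U = -751.7 kJ/mol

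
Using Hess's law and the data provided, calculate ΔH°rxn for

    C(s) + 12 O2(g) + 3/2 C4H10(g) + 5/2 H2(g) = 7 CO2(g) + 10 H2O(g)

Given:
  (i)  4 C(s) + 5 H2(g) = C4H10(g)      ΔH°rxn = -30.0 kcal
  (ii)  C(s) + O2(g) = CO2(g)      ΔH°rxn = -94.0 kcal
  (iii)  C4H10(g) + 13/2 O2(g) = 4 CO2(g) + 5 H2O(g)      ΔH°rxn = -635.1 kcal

(i) × 1/2 (×1/2 to match 5/2 H2(g) in the target): (1/2)·(-30.0) = -15.0 kcal
(ii) reversed: +94.0 kcal
(iii) × 2 (scale by 2 for the 10 H2O(g)): (2)·(-635.1) = -1270.2 kcal
ΔH°rxn = (1/2)·(-30.0) + (-1)·(-94.0) + (2)·(-635.1) = -1191.2 kcal

ΔH°rxn = -1191.2 kcal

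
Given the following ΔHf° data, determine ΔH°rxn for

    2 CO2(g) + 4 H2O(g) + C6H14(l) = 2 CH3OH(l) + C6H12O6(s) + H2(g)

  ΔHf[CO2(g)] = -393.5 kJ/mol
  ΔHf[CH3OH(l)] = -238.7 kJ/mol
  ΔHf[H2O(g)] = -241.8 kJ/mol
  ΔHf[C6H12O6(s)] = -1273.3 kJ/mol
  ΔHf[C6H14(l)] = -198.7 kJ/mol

ΔH°rxn = 202.2 kJ/mol

Products: 2·(-238.7) + 1·(-1273.3) + 1·(+0.0) = -1750.7
Reactants: 2·(-393.5) + 4·(-241.8) + 1·(-198.7) = -1952.9
ΔH°rxn = (-1750.7) − (-1952.9) = 202.2 kJ/mol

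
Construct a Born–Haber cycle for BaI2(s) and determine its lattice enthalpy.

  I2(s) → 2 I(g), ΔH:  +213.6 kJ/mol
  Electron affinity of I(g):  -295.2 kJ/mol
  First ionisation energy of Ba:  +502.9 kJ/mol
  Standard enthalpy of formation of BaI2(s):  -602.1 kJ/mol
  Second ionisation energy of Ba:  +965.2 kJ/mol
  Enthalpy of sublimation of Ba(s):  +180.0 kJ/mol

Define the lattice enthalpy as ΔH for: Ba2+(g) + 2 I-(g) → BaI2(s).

U = -1873.4 kJ/mol

ΔHf° = 1·ΔHsub + 1·(ΣIE) + 1·D(I2) + 2·EA + U
-602.1 = 1·(+180.0) + 1·(+1468.1) + 1·(+213.6) + 2·(-295.2) + U
U = -602.1 − (+1271.3) = -1873.4 kJ/mol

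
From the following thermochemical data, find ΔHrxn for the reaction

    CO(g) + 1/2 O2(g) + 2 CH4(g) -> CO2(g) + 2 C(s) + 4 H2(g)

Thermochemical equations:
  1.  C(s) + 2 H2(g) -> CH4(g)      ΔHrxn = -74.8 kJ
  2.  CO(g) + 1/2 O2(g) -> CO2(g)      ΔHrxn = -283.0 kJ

eq. 1 reversed and × 2 (reverse to put CH4(g) on the reactant side; scale by 2 for the 2 CH4(g)): (-2)·(-74.8) = +149.6 kJ
eq. 2 as written (CO(g) already on the reactant side): -283.0 kJ
ΔHrxn = (-2)·(-74.8) + (1)·(-283.0) = -133.4 kJ

ΔHrxn = -133.4 kJ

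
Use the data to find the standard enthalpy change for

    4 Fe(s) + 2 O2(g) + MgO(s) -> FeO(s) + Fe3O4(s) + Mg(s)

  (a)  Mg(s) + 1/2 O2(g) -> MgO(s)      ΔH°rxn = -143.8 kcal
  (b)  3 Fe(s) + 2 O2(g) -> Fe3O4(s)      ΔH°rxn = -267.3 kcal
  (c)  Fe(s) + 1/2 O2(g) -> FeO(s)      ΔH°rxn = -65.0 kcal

ΔH°rxn = -188.5 kcal

(a) reversed: +143.8 kcal
(b) as written: -267.3 kcal
(c) as written: -65.0 kcal
By Hess's law, ΔH°rxn = (+143.8) + (-267.3) + (-65.0) = -188.5 kcal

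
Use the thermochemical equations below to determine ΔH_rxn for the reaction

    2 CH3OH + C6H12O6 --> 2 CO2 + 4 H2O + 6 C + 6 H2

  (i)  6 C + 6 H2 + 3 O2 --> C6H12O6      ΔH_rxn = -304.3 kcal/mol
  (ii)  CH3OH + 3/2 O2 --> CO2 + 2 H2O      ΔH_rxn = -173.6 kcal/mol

(i) reversed (reverse to put C6H12O6 on the reactant side): +304.3 kcal/mol
(ii) × 2 (×2 to match 2 CH3OH in the target): (2)·(-173.6) = -347.2 kcal/mol
Combining the equations, ΔH_rxn = (-1)·(-304.3) + (2)·(-173.6) = -42.9 kcal/mol

ΔH_rxn = -42.9 kcal/mol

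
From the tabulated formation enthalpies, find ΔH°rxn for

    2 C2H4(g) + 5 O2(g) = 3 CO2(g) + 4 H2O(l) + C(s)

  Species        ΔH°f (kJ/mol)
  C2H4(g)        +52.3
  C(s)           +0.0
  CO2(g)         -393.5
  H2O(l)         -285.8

Products: 3·(-393.5) + 4·(-285.8) + 1·(+0.0) = -2323.7
Reactants: 2·(+52.3) + 5·(+0.0) = +104.6
ΔH°rxn = (-2323.7) − (+104.6) = -2428.3 kJ/mol

ΔH°rxn = -2428.3 kJ/mol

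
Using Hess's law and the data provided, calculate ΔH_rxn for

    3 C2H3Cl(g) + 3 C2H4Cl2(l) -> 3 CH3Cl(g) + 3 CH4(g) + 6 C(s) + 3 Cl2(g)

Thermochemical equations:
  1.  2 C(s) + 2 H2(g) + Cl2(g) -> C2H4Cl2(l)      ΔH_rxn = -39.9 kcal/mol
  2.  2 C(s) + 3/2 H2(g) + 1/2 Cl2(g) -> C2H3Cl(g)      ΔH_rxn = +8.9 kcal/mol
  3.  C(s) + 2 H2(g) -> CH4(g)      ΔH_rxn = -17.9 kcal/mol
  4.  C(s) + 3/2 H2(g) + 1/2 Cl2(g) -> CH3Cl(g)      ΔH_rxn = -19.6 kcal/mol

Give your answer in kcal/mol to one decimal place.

ΔH_rxn = -19.5 kcal/mol

eq. 1 reversed and × 3 (C2H4Cl2(l) must end up as a reactant; scale by 3 for the 3 C2H4Cl2(l)): (-3)·(-39.9) = +119.7 kcal/mol
eq. 2 reversed and × 3 (C2H3Cl(g) must end up as a reactant; ×3 to match 3 C2H3Cl(g) in the target): (-3)·(+8.9) = -26.7 kcal/mol
eq. 3 × 3 (×3 to match 3 CH4(g) in the target): (3)·(-17.9) = -53.7 kcal/mol
eq. 4 × 3 (×3 to match 3 CH3Cl(g) in the target): (3)·(-19.6) = -58.8 kcal/mol
ΔH_rxn = (+119.7) + (-26.7) + (-53.7) + (-58.8) = -19.5 kcal/mol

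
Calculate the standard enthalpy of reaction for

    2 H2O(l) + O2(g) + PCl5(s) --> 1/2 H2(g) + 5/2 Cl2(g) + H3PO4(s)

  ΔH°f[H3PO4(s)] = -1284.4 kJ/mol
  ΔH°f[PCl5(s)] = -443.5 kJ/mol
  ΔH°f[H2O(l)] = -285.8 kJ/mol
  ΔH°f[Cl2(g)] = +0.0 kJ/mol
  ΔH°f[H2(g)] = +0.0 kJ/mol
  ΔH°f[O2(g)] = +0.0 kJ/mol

ΔH_rxn = -269.3 kJ/mol

Products: 1/2·(+0.0) + 5/2·(+0.0) + 1·(-1284.4) = -1284.4
Reactants: 2·(-285.8) + 1·(+0.0) + 1·(-443.5) = -1015.1
ΔH_rxn = (-1284.4) − (-1015.1) = -269.3 kJ/mol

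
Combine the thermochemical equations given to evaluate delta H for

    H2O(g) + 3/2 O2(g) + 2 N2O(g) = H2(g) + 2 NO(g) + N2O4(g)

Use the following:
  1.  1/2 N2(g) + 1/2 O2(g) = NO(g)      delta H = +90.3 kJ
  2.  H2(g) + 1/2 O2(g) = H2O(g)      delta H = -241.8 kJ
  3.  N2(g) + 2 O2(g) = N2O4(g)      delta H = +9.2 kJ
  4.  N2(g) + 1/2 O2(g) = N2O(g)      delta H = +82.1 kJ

delta H = 267.4 kJ

eq. 1 × 2 (×2 to match 2 NO(g) in the target): (2)·(+90.3) = +180.6 kJ
eq. 2 reversed (reverse to put H2O(g) on the reactant side): +241.8 kJ
eq. 3 as written (N2O4(g) already on the product side): +9.2 kJ
eq. 4 reversed and × 2 (reverse to put N2O(g) on the reactant side; scale by 2 for the 2 N2O(g)): (-2)·(+82.1) = -164.2 kJ
delta H = (+180.6) + (+241.8) + (+9.2) + (-164.2) = 267.4 kJ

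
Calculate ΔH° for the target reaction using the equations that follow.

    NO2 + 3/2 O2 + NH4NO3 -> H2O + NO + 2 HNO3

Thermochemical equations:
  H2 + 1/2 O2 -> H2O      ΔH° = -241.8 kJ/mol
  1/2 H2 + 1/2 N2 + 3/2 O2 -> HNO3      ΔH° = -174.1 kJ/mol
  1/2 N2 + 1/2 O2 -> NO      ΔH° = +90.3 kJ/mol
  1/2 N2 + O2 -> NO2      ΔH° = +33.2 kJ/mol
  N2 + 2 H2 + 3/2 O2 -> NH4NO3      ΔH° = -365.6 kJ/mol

equation 1 as written: -241.8 kJ/mol
equation 2 × 2: (2)·(-174.1) = -348.2 kJ/mol
equation 3 as written: +90.3 kJ/mol
equation 4 reversed: -33.2 kJ/mol
equation 5 reversed: +365.6 kJ/mol
ΔH° = (-241.8) + (-348.2) + (+90.3) + (-33.2) + (+365.6) = -167.3 kJ/mol

ΔH° = -167.3 kJ/mol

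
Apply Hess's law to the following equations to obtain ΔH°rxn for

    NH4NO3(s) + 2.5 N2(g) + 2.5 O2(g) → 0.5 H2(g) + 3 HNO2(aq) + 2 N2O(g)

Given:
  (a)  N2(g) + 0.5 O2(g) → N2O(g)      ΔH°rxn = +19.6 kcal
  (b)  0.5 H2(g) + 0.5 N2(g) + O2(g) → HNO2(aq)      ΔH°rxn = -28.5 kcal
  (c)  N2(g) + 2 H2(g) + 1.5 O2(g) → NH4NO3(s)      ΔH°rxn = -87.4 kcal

(a) × 2: (2)·(+19.6) = +39.2 kcal
(b) × 3: (3)·(-28.5) = -85.5 kcal
(c) reversed: +87.4 kcal
By Hess's law, ΔH°rxn = (+39.2) + (-85.5) + (+87.4) = 41.1 kcal

ΔH°rxn = 41.1 kcal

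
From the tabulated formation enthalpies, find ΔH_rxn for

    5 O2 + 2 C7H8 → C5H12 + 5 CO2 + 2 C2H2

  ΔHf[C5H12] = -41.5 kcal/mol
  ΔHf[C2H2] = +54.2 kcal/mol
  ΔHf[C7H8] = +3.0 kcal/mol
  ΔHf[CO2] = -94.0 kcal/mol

Products: 1·(-41.5) + 5·(-94.0) + 2·(+54.2) = -403.1
Reactants: 5·(+0.0) + 2·(+3.0) = +6.0
ΔH_rxn = (-403.1) − (+6.0) = -409.1 kcal/mol

ΔH_rxn = -409.1 kcal/mol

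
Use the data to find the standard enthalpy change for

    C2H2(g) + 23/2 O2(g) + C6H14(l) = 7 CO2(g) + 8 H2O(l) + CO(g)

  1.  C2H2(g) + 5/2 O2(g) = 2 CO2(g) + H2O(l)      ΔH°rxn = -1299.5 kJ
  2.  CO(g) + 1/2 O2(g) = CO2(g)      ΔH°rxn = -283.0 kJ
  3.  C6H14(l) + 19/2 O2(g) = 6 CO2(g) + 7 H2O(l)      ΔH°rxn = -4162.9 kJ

eq. 1 as written (C2H2(g) already on the reactant side): -1299.5 kJ
eq. 2 reversed (CO(g) must end up as a product): +283.0 kJ
eq. 3 as written (C6H14(l) already on the reactant side): -4162.9 kJ
Summing the manipulated equations, ΔH°rxn = (1)·(-1299.5) + (-1)·(-283.0) + (1)·(-4162.9) = -5179.4 kJ

ΔH°rxn = -5179.4 kJ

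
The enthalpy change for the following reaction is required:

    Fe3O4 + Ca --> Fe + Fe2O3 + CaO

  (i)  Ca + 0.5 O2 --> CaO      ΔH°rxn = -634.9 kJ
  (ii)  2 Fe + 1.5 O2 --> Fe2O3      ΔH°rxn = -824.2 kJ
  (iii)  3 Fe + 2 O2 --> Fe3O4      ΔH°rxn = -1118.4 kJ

ΔH°rxn = -340.7 kJ

(i) as written: -634.9 kJ
(ii) as written: -824.2 kJ
(iii) reversed: +1118.4 kJ
ΔH°rxn = (-634.9) + (-824.2) + (+1118.4) = -340.7 kJ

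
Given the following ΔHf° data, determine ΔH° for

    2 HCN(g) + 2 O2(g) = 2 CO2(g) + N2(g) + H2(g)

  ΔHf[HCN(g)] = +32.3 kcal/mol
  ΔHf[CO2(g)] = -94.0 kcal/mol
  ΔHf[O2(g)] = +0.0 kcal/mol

ΔH°rxn = Σ nΔHf°(products) − Σ nΔHf°(reactants).
Products: 2·(-94.0) + 1·(+0.0) + 1·(+0.0) = -188.0
Reactants: 2·(+32.3) + 2·(+0.0) = +64.6
ΔH° = (-188.0) − (+64.6) = -252.6 kcal/mol

ΔH° = -252.6 kcal/mol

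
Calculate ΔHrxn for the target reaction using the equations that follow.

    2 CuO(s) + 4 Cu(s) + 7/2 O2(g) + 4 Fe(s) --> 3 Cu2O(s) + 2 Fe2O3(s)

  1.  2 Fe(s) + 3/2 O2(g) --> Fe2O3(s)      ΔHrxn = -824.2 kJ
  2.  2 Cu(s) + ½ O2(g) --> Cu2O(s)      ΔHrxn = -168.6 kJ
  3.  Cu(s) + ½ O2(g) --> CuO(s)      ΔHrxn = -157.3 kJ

eq. 1 × 2 (scale by 2 for the 2 Fe2O3(s)): (2)·(-824.2) = -1648.4 kJ
eq. 2 × 3 (×3 to match 3 Cu2O(s) in the target): (3)·(-168.6) = -505.8 kJ
eq. 3 reversed and × 2 (CuO(s) must end up as a reactant; scale by 2 for the 2 CuO(s)): (-2)·(-157.3) = +314.6 kJ
ΔHrxn = (2)·(-824.2) + (3)·(-168.6) + (-2)·(-157.3) = -1839.6 kJ

ΔHrxn = -1839.6 kJ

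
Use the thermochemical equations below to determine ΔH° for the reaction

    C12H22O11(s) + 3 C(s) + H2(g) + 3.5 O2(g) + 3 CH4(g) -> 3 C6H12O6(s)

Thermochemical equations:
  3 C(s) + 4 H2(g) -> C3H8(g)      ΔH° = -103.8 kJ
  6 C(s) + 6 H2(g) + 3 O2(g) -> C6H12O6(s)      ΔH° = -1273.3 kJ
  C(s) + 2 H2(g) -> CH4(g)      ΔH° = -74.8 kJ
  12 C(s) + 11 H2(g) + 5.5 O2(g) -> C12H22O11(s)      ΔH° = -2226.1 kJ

ΔH° = -1369.4 kJ

equation 1: not needed.
equation 2 × 3: (3)·(-1273.3) = -3819.9 kJ
equation 3 reversed and × 3: (-3)·(-74.8) = +224.4 kJ
equation 4 reversed: +2226.1 kJ
Summing the manipulated equations, ΔH° = (3)·(-1273.3) + (-3)·(-74.8) + (-1)·(-2226.1) = -1369.4 kJ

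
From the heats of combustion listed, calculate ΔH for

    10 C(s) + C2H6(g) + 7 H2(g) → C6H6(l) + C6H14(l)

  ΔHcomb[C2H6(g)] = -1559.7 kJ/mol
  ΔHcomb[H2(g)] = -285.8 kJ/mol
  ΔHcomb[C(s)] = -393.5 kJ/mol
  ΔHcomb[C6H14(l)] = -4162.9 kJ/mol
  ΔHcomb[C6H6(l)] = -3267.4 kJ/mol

ΔH = -65.0 kJ/mol

Using ΔH = Σ nΔHc°(reactants) − Σ nΔHc°(products):
= [10·(-393.5) + 1·(-1559.7) + 7·(-285.8)] − [1·(-3267.4) + 1·(-4162.9)]
= -65.0 kJ/mol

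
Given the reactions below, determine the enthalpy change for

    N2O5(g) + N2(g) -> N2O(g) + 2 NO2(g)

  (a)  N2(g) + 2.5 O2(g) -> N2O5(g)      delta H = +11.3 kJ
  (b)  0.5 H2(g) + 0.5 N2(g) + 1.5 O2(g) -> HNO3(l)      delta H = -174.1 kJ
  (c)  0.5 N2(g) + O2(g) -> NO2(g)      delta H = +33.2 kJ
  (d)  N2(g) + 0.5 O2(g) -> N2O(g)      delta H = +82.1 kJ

delta H = 137.2 kJ

(a) reversed (reverse to put N2O5(g) on the reactant side): -11.3 kJ
(b): not needed (H2(g) appears nowhere else).
(c) × 2 (×2 to match 2 NO2(g) in the target): (2)·(+33.2) = +66.4 kJ
(d) as written (N2O(g) already on the product side): +82.1 kJ
delta H = (-11.3) + (+66.4) + (+82.1) = 137.2 kJ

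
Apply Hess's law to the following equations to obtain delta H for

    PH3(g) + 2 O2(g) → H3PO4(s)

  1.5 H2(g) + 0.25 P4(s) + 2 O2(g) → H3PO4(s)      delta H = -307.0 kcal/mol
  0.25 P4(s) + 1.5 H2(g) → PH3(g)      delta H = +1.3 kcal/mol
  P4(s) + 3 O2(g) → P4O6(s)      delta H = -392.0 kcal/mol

equation 1 as written: -307.0 kcal/mol
equation 2 reversed: -1.3 kcal/mol
equation 3: not needed.
Combining the equations, delta H = (-307.0) + (-1.3) = -308.3 kcal/mol

delta H = -308.3 kcal/mol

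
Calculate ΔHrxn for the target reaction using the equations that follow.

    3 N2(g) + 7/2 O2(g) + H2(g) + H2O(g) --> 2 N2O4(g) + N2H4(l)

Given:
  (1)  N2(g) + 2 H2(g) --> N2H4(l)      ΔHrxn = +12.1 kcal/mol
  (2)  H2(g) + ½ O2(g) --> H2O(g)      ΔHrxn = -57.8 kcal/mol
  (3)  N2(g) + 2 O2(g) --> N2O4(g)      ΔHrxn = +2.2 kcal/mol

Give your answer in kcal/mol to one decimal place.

ΔHrxn = 74.3 kcal/mol

(1) as written: +12.1 kcal/mol
(2) reversed: +57.8 kcal/mol
(3) × 2: (2)·(+2.2) = +4.4 kcal/mol
Since enthalpy is a state function, ΔHrxn = (+12.1) + (+57.8) + (+4.4) = 74.3 kcal/mol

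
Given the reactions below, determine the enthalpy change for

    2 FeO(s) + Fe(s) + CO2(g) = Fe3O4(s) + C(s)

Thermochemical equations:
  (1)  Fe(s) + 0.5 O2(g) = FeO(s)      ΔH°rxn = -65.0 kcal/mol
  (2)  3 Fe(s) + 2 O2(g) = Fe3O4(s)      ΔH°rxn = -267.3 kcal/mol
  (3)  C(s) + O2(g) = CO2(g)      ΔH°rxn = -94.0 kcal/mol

(1) reversed and × 2 (reverse to put FeO(s) on the reactant side; ×2 to match 2 FeO(s) in the target): (-2)·(-65.0) = +130.0 kcal/mol
(2) as written (Fe3O4(s) already on the product side): -267.3 kcal/mol
(3) reversed (CO2(g) must end up as a reactant): +94.0 kcal/mol
ΔH°rxn = (+130.0) + (-267.3) + (+94.0) = -43.3 kcal/mol

ΔH°rxn = -43.3 kcal/mol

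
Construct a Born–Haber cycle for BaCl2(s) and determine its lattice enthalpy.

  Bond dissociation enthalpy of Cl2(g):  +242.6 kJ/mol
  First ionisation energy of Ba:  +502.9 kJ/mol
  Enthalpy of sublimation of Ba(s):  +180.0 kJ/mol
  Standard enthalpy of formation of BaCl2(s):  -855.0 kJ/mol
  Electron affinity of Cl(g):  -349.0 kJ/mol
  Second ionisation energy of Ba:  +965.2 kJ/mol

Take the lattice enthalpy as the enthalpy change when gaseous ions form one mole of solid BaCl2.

U = -2047.7 kJ/mol

ΔHf° = 1·ΔHsub + 1·(ΣIE) + 1·D(Cl2) + 2·EA + U
-855.0 = 1·(+180.0) + 1·(+1468.1) + 1·(+242.6) + 2·(-349.0) + U
U = -855.0 − (+1192.7) = -2047.7 kJ/mol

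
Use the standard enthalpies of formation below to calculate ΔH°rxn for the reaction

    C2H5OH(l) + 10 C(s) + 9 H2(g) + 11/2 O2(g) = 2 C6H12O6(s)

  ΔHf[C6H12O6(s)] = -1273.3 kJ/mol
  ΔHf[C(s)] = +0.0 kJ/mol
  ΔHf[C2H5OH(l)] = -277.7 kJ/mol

ΔH°rxn = -2268.9 kJ/mol

Products: 2·(-1273.3) = -2546.6
Reactants: 1·(-277.7) + 10·(+0.0) + 9·(+0.0) + 11/2·(+0.0) = -277.7
ΔH°rxn = (-2546.6) − (-277.7) = -2268.9 kJ/mol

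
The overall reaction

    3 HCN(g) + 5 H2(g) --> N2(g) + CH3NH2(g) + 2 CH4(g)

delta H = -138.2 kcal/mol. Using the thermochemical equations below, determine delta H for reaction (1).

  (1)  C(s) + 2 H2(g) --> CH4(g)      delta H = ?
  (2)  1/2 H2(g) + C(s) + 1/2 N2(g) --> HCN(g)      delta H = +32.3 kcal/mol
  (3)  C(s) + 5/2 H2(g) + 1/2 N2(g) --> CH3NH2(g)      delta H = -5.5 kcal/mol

(1) × 2: contributes 2·x
(2) reversed and × 3: (-3)·(+32.3) = -96.9 kcal/mol
(3) as written: -5.5 kcal/mol
-138.2 = (-96.9) + (-5.5) + 2·x
x = (-138.2 − (-102.4)) / (2) = -17.9 kcal/mol

delta H = -17.9 kcal/mol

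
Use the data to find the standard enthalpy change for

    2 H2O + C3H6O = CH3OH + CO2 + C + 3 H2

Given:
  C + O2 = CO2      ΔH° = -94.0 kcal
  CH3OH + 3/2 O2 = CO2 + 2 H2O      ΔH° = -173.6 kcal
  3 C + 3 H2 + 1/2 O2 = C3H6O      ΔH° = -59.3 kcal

equation 1 × 2: (2)·(-94.0) = -188.0 kcal
equation 2 reversed (CH3OH must end up as a product): +173.6 kcal
equation 3 reversed (reverse to put C3H6O on the reactant side): +59.3 kcal
Summing the manipulated equations, ΔH° = (-188.0) + (+173.6) + (+59.3) = 44.9 kcal

ΔH° = 44.9 kcal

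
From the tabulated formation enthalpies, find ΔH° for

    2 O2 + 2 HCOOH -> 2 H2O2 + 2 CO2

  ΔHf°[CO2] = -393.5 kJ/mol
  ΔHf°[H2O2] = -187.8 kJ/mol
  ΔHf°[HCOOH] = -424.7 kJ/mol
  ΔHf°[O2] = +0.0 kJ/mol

ΔH°rxn = Σ nΔHf°(products) − Σ nΔHf°(reactants).
Products: 2·(-187.8) + 2·(-393.5) = -1162.6
Reactants: 2·(+0.0) + 2·(-424.7) = -849.4
ΔH° = (-1162.6) − (-849.4) = -313.2 kJ/mol

ΔH° = -313.2 kJ/mol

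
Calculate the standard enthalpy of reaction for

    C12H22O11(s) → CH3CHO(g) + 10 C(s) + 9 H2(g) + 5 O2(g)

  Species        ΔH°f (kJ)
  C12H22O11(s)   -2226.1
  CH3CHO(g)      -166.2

ΔH_rxn = 2059.9 kJ

Products: 1·(-166.2) + 10·(+0.0) + 9·(+0.0) + 5·(+0.0) = -166.2
Reactants: 1·(-2226.1) = -2226.1
ΔH_rxn = (-166.2) − (-2226.1) = 2059.9 kJ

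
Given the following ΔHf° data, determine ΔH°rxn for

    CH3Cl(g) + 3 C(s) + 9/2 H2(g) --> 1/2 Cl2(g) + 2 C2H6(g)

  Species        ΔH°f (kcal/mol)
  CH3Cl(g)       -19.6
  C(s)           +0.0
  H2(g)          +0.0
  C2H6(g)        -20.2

ΔH°rxn = Σ nΔHf°(products) − Σ nΔHf°(reactants).
Products: 1/2·(+0.0) + 2·(-20.2) = -40.4
Reactants: 1·(-19.6) + 3·(+0.0) + 9/2·(+0.0) = -19.6
ΔH°rxn = (-40.4) − (-19.6) = -20.8 kcal/mol

ΔH°rxn = -20.8 kcal/mol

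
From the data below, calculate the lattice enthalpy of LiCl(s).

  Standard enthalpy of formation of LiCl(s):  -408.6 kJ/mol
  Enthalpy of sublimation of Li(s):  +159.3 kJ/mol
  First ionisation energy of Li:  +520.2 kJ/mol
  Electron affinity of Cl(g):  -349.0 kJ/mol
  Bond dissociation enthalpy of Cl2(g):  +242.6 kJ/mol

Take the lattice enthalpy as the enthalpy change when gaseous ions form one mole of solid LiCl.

ΔHf° = 1·ΔHsub + 1·(ΣIE) + 1/2·D(Cl2) + 1·EA + U
-408.6 = 1·(+159.3) + 1·(+520.2) + 1/2·(+242.6) + 1·(-349.0) + U
U = -408.6 − (+451.8) = -860.4 kJ/mol

U = -860.4 kJ/mol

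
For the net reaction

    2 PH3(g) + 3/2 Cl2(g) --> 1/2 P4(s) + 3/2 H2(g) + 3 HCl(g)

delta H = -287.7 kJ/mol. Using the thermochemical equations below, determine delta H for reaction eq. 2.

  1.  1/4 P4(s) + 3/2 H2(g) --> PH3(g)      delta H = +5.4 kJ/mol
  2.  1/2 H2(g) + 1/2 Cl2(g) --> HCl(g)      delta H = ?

delta H = -92.3 kJ/mol

eq. 1 reversed and × 2: (-2)·(+5.4) = -10.8 kJ/mol
eq. 2 × 3: contributes 3·x
-287.7 = (-10.8) + 3·x
x = (-287.7 − (-10.8)) / (3) = -92.3 kJ/mol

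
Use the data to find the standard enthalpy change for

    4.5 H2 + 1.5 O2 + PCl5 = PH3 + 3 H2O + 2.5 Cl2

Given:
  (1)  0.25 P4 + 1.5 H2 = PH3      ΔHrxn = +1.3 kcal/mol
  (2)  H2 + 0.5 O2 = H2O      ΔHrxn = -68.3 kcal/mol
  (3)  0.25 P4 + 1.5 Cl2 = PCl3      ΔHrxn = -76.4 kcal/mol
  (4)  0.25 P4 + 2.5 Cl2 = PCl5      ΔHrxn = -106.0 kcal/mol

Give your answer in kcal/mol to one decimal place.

ΔHrxn = -97.6 kcal/mol

(1) as written (PH3 already on the product side): +1.3 kcal/mol
(2) × 3 (×3 to match 3 H2O in the target): (3)·(-68.3) = -204.9 kcal/mol
(3): not needed (PCl3 appears nowhere else).
(4) reversed (PCl5 must end up as a reactant): +106.0 kcal/mol
ΔHrxn = (+1.3) + (-204.9) + (+106.0) = -97.6 kcal/mol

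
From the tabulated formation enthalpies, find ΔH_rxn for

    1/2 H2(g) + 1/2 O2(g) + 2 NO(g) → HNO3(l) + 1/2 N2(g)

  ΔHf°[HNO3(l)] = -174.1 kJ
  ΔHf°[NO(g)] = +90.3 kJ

Products: 1·(-174.1) + 1/2·(+0.0) = -174.1
Reactants: 1/2·(+0.0) + 1/2·(+0.0) + 2·(+90.3) = +180.6
ΔH_rxn = (-174.1) − (+180.6) = -354.7 kJ

ΔH_rxn = -354.7 kJ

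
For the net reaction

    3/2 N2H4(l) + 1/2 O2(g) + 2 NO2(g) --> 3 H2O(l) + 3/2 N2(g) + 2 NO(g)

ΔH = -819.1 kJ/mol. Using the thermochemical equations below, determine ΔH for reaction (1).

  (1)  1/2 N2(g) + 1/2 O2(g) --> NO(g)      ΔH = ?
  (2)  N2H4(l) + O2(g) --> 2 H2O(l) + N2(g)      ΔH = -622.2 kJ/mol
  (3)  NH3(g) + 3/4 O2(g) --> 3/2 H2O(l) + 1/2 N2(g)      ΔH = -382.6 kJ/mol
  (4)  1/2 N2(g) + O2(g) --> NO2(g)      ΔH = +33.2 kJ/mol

(1) × 2: contributes 2·x
(2) × 3/2: (3/2)·(-622.2) = -933.3 kJ/mol
(3): not needed.
(4) reversed and × 2: (-2)·(+33.2) = -66.4 kJ/mol
-819.1 = (-933.3) + (-66.4) + 2·x
x = (-819.1 − (-999.7)) / (2) = 90.3 kJ/mol

ΔH = 90.3 kJ/mol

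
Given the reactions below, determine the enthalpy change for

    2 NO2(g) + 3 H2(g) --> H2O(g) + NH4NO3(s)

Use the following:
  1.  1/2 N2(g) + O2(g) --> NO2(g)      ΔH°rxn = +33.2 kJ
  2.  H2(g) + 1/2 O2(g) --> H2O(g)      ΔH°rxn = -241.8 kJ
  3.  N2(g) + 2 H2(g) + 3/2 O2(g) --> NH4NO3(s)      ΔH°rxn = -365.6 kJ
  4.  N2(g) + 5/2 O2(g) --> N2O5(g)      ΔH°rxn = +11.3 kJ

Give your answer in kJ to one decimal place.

eq. 1 reversed and × 2 (NO2(g) must end up as a reactant; scale by 2 for the 2 NO2(g)): (-2)·(+33.2) = -66.4 kJ
eq. 2 as written (H2O(g) already on the product side): -241.8 kJ
eq. 3 as written (NH4NO3(s) already on the product side): -365.6 kJ
eq. 4: not needed (N2O5(g) appears nowhere else).
Since enthalpy is a state function, ΔH°rxn = (-2)·(+33.2) + (1)·(-241.8) + (1)·(-365.6) = -673.8 kJ

ΔH°rxn = -673.8 kJ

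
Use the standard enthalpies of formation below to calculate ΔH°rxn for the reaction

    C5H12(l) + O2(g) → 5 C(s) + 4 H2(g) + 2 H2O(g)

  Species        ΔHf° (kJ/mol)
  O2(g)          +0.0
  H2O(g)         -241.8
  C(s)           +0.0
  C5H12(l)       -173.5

ΔH°rxn = -310.1 kJ/mol

Products: 5·(+0.0) + 4·(+0.0) + 2·(-241.8) = -483.6
Reactants: 1·(-173.5) + 1·(+0.0) = -173.5
ΔH°rxn = (-483.6) − (-173.5) = -310.1 kJ/mol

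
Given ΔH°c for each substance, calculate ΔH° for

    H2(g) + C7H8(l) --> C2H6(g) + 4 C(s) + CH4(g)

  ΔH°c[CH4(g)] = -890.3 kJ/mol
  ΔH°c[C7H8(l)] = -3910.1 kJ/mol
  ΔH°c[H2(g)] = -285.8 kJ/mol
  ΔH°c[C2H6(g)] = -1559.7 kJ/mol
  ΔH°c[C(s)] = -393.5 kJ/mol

ΔH° = -171.9 kJ/mol

With combustion enthalpies, reactants minus products:
= [1·(-285.8) + 1·(-3910.1)] − [1·(-1559.7) + 4·(-393.5) + 1·(-890.3)]
= -171.9 kJ/mol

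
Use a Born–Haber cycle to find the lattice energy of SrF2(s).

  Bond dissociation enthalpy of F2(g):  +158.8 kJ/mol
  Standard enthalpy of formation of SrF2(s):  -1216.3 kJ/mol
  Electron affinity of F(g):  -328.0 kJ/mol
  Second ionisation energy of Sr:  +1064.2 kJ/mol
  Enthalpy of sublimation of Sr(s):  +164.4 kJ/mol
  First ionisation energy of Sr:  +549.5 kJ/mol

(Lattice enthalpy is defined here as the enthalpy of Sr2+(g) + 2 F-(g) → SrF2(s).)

U = -2497.2 kJ/mol

ΔHf° = 1·ΔHsub + 1·(ΣIE) + 1·D(F2) + 2·EA + U
-1216.3 = 1·(+164.4) + 1·(+1613.7) + 1·(+158.8) + 2·(-328.0) + U
U = -1216.3 − (+1280.9) = -2497.2 kJ/mol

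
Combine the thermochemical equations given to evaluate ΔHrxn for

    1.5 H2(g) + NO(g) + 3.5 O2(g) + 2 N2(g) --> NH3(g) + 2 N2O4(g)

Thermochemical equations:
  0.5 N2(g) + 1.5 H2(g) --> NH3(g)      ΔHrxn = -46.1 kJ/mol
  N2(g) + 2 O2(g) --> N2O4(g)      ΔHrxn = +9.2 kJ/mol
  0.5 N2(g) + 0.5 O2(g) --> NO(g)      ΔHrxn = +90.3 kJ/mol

ΔHrxn = -118.0 kJ/mol

equation 1 as written (NH3(g) already on the product side): -46.1 kJ/mol
equation 2 × 2 (scale by 2 for the 2 N2O4(g)): (2)·(+9.2) = +18.4 kJ/mol
equation 3 reversed (reverse to put NO(g) on the reactant side): -90.3 kJ/mol
ΔHrxn = (1)·(-46.1) + (2)·(+9.2) + (-1)·(+90.3) = -118.0 kJ/mol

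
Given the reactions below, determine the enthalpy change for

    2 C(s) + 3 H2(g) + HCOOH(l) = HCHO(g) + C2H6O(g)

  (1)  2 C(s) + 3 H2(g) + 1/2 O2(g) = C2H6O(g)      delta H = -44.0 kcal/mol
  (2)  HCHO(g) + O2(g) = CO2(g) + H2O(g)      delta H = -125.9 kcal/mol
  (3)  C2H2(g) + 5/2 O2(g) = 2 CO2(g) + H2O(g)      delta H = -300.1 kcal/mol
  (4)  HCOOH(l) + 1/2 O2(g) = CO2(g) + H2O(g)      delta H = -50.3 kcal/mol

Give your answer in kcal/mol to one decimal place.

delta H = 31.6 kcal/mol

(1) as written: -44.0 kcal/mol
(2) reversed: +125.9 kcal/mol
(3): not needed.
(4) as written: -50.3 kcal/mol
delta H = (1)·(-44.0) + (-1)·(-125.9) + (1)·(-50.3) = 31.6 kcal/mol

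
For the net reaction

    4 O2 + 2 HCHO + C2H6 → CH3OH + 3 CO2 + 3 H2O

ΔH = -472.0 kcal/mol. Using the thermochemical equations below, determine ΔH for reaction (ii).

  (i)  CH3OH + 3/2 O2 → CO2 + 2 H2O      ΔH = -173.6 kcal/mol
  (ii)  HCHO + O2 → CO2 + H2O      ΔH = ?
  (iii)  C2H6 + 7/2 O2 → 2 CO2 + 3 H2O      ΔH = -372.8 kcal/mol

ΔH = -136.4 kcal/mol

(i) reversed: +173.6 kcal/mol
(ii) × 2: contributes 2·x
(iii) as written: -372.8 kcal/mol
-472.0 = (+173.6) + (-372.8) + 2·x
x = (-472.0 − (-199.2)) / (2) = -136.4 kcal/mol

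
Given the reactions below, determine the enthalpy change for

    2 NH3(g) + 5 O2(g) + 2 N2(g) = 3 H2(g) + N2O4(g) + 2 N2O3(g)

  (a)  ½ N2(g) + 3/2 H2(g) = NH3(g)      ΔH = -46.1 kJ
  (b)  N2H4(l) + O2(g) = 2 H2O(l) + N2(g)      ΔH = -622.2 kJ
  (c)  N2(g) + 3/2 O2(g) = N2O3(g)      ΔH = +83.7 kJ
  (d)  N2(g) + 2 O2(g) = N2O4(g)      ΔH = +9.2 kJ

(a) reversed and × 2: (-2)·(-46.1) = +92.2 kJ
(b): not needed.
(c) × 2: (2)·(+83.7) = +167.4 kJ
(d) as written: +9.2 kJ
Since enthalpy is a state function, ΔH = (-2)·(-46.1) + (2)·(+83.7) + (1)·(+9.2) = 268.8 kJ

ΔH = 268.8 kJ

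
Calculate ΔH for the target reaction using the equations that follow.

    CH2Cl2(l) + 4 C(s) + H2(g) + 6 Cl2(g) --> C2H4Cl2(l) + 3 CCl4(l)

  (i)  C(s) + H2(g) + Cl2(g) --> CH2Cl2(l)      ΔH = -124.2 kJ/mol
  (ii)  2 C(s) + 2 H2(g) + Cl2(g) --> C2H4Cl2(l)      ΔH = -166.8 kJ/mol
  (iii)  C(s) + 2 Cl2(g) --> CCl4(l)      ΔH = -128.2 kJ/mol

ΔH = -427.2 kJ/mol

(i) reversed: +124.2 kJ/mol
(ii) as written: -166.8 kJ/mol
(iii) × 3: (3)·(-128.2) = -384.6 kJ/mol
By Hess's law, ΔH = (+124.2) + (-166.8) + (-384.6) = -427.2 kJ/mol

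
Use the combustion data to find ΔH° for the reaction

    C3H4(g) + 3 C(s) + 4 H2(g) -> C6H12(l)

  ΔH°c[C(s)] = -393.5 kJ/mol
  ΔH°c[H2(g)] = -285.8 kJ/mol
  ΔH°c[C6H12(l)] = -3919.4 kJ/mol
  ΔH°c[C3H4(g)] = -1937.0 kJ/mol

ΔH° = -341.3 kJ/mol

Using ΔH = Σ nΔHc°(reactants) − Σ nΔHc°(products):
= [1·(-1937.0) + 3·(-393.5) + 4·(-285.8)] − [1·(-3919.4)]
= -341.3 kJ/mol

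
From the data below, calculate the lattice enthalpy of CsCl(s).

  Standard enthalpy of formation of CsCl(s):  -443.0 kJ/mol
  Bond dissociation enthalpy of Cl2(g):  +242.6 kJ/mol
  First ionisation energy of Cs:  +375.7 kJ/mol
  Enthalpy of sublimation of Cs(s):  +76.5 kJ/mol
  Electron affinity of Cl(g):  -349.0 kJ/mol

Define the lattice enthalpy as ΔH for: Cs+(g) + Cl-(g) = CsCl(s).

ΔHf° = 1·ΔHsub + 1·(ΣIE) + 1/2·D(Cl2) + 1·EA + U
-443.0 = 1·(+76.5) + 1·(+375.7) + 1/2·(+242.6) + 1·(-349.0) + U
U = -443.0 − (+224.5) = -667.5 kJ/mol

U = -667.5 kJ/mol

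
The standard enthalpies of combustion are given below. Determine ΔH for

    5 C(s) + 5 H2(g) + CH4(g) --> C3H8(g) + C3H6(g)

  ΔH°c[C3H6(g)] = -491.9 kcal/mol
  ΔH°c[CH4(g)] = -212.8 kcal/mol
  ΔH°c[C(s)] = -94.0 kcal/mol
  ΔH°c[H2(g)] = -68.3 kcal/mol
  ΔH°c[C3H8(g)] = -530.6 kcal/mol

ΔH = -1.8 kcal/mol

Using ΔH = Σ nΔHc°(reactants) − Σ nΔHc°(products):
= [5·(-94.0) + 5·(-68.3) + 1·(-212.8)] − [1·(-530.6) + 1·(-491.9)]
= -1.8 kcal/mol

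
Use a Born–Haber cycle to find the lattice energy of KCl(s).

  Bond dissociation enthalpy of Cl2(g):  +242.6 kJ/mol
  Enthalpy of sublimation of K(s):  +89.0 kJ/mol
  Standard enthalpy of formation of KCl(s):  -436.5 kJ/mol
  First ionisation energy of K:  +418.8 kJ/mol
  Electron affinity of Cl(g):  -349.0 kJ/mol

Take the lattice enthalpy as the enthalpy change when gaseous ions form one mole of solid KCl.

U = -716.6 kJ/mol

ΔHf° = 1·ΔHsub + 1·(ΣIE) + 1/2·D(Cl2) + 1·EA + U
-436.5 = 1·(+89.0) + 1·(+418.8) + 1/2·(+242.6) + 1·(-349.0) + U
U = -436.5 − (+280.1) = -716.6 kJ/mol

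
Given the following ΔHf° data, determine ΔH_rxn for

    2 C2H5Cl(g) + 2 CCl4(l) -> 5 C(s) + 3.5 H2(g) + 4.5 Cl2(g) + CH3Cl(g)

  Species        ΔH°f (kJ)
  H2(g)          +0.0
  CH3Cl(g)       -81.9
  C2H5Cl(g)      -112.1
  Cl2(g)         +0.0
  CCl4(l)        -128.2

ΔH_rxn = 398.7 kJ

ΔH°rxn = Σ nΔHf°(products) − Σ nΔHf°(reactants).
Products: 5·(+0.0) + 7/2·(+0.0) + 9/2·(+0.0) + 1·(-81.9) = -81.9
Reactants: 2·(-112.1) + 2·(-128.2) = -480.6
ΔH_rxn = (-81.9) − (-480.6) = 398.7 kJ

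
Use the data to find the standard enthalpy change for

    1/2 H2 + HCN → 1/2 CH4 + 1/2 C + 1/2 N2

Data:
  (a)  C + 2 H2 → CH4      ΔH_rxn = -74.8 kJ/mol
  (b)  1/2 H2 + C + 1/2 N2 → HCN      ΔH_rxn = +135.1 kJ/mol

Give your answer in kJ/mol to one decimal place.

(a) × 1/2: (1/2)·(-74.8) = -37.4 kJ/mol
(b) reversed: -135.1 kJ/mol
Combining the equations, ΔH_rxn = (1/2)·(-74.8) + (-1)·(+135.1) = -172.5 kJ/mol

ΔH_rxn = -172.5 kJ/mol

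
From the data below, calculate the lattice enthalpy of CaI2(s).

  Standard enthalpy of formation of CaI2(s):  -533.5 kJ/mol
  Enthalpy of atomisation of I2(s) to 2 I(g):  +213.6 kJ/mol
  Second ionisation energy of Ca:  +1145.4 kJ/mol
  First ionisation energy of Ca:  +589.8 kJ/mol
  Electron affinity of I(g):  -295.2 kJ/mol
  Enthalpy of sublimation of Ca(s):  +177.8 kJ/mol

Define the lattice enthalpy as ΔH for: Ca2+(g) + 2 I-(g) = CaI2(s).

ΔHf° = 1·ΔHsub + 1·(ΣIE) + 1·D(I2) + 2·EA + U
-533.5 = 1·(+177.8) + 1·(+1735.2) + 1·(+213.6) + 2·(-295.2) + U
U = -533.5 − (+1536.2) = -2069.7 kJ/mol

U = -2069.7 kJ/mol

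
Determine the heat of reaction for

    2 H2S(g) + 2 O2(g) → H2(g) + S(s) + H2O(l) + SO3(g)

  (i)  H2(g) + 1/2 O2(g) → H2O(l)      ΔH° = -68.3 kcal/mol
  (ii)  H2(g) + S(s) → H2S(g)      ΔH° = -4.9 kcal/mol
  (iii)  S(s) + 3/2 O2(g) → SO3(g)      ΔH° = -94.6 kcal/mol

(i) as written: -68.3 kcal/mol
(ii) reversed and × 2: (-2)·(-4.9) = +9.8 kcal/mol
(iii) as written: -94.6 kcal/mol
ΔH° = (-68.3) + (+9.8) + (-94.6) = -153.1 kcal/mol

ΔH° = -153.1 kcal/mol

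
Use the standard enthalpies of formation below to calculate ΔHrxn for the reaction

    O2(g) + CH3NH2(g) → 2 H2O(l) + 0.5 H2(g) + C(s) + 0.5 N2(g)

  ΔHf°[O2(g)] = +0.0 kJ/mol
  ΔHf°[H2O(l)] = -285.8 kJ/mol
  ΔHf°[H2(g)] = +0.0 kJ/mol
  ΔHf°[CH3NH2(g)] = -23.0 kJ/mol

Products: 2·(-285.8) + 1/2·(+0.0) + 1·(+0.0) + 1/2·(+0.0) = -571.6
Reactants: 1·(+0.0) + 1·(-23.0) = -23.0
ΔHrxn = (-571.6) − (-23.0) = -548.6 kJ/mol

ΔHrxn = -548.6 kJ/mol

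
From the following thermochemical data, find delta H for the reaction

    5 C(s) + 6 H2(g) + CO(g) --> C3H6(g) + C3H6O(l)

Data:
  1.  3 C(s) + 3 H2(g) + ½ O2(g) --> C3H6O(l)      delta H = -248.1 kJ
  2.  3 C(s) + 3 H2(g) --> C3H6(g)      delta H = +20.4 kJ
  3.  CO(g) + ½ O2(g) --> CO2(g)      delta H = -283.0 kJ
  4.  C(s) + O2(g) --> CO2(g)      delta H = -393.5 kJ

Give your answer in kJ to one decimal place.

delta H = -117.2 kJ

eq. 1 as written: -248.1 kJ
eq. 2 as written: +20.4 kJ
eq. 3 as written: -283.0 kJ
eq. 4 reversed: +393.5 kJ
Summing the manipulated equations, delta H = (1)·(-248.1) + (1)·(+20.4) + (1)·(-283.0) + (-1)·(-393.5) = -117.2 kJ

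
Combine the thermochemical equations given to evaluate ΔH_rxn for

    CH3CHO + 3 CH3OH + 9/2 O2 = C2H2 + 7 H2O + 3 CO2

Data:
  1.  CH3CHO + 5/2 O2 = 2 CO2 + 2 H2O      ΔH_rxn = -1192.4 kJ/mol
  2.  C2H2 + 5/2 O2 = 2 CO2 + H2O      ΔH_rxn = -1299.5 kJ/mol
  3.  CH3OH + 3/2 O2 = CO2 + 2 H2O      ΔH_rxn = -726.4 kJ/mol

eq. 1 as written: -1192.4 kJ/mol
eq. 2 reversed: +1299.5 kJ/mol
eq. 3 × 3: (3)·(-726.4) = -2179.2 kJ/mol
By Hess's law, ΔH_rxn = (1)·(-1192.4) + (-1)·(-1299.5) + (3)·(-726.4) = -2072.1 kJ/mol

ΔH_rxn = -2072.1 kJ/mol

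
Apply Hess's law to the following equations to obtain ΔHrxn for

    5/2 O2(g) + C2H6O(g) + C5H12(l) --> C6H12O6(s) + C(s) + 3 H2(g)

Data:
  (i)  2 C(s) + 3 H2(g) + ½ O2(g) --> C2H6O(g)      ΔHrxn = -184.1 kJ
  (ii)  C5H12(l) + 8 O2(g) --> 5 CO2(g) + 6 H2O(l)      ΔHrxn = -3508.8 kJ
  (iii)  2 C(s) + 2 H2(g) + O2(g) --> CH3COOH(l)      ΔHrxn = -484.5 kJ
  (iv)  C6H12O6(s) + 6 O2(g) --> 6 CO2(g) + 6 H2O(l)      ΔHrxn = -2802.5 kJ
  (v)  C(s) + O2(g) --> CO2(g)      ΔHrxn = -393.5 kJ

(i) reversed: +184.1 kJ
(ii) as written: -3508.8 kJ
(iii): not needed.
(iv) reversed: +2802.5 kJ
(v) as written: -393.5 kJ
Since enthalpy is a state function, ΔHrxn = (+184.1) + (-3508.8) + (+2802.5) + (-393.5) = -915.7 kJ

ΔHrxn = -915.7 kJ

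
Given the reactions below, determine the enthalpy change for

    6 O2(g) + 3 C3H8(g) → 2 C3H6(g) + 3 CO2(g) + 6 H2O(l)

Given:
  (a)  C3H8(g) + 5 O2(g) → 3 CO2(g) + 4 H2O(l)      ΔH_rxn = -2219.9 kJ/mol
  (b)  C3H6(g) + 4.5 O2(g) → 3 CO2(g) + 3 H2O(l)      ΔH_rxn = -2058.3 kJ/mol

ΔH_rxn = -2543.1 kJ/mol

(a) × 3 (scale by 3 for the 3 C3H8(g)): (3)·(-2219.9) = -6659.7 kJ/mol
(b) reversed and × 2 (C3H6(g) must end up as a product; ×2 to match 2 C3H6(g) in the target): (-2)·(-2058.3) = +4116.6 kJ/mol
Since enthalpy is a state function, ΔH_rxn = (3)·(-2219.9) + (-2)·(-2058.3) = -2543.1 kJ/mol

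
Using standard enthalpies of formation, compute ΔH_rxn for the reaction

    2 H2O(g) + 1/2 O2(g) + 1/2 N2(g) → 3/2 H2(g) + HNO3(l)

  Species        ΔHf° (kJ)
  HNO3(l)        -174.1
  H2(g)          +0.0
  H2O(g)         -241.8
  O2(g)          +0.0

Products: 3/2·(+0.0) + 1·(-174.1) = -174.1
Reactants: 2·(-241.8) + 1/2·(+0.0) + 1/2·(+0.0) = -483.6
ΔH_rxn = (-174.1) − (-483.6) = 309.5 kJ

ΔH_rxn = 309.5 kJ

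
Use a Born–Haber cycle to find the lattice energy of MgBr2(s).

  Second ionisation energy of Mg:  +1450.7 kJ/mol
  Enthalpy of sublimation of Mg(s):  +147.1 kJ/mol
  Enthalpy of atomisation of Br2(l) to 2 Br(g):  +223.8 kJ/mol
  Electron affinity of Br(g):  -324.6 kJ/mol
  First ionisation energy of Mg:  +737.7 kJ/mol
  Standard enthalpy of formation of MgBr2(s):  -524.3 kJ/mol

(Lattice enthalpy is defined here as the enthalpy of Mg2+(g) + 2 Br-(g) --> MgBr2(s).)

U = -2434.4 kJ/mol

ΔHf° = 1·ΔHsub + 1·(ΣIE) + 1·D(Br2) + 2·EA + U
-524.3 = 1·(+147.1) + 1·(+2188.4) + 1·(+223.8) + 2·(-324.6) + U
U = -524.3 − (+1910.1) = -2434.4 kJ/mol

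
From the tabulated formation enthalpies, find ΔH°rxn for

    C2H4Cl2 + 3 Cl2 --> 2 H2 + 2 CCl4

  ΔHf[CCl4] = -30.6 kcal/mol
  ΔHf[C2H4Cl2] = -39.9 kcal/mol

Products: 2·(+0.0) + 2·(-30.6) = -61.2
Reactants: 1·(-39.9) + 3·(+0.0) = -39.9
ΔH°rxn = (-61.2) − (-39.9) = -21.3 kcal/mol

ΔH°rxn = -21.3 kcal/mol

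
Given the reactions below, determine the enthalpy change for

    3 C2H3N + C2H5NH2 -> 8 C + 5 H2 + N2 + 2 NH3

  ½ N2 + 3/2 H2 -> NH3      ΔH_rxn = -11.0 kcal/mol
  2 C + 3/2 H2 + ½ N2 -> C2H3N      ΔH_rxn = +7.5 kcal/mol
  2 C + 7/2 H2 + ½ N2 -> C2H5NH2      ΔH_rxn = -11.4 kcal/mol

equation 1 × 2 (×2 to match 2 NH3 in the target): (2)·(-11.0) = -22.0 kcal/mol
equation 2 reversed and × 3 (C2H3N must end up as a reactant; scale by 3 for the 3 C2H3N): (-3)·(+7.5) = -22.5 kcal/mol
equation 3 reversed (C2H5NH2 must end up as a reactant): +11.4 kcal/mol
Summing the manipulated equations, ΔH_rxn = (-22.0) + (-22.5) + (+11.4) = -33.1 kcal/mol

ΔH_rxn = -33.1 kcal/mol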